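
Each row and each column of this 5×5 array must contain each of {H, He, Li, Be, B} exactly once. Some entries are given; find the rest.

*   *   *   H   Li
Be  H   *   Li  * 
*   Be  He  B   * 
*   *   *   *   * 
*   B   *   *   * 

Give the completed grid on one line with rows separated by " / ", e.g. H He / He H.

(r1,c2) = He
(r2,c3) = B
(r2,c5) = He
(r3,c5) = H
(r4,c2) = Li
(r5,c5) = Be
(r1,c1) = B
(r1,c3) = Be
(r3,c1) = Li
(r4,c3) = H
(r4,c5) = B
(r5,c3) = Li
(r5,c4) = He
(r4,c1) = He
(r4,c4) = Be
(r5,c1) = H

B He Be H Li / Be H B Li He / Li Be He B H / He Li H Be B / H B Li He Be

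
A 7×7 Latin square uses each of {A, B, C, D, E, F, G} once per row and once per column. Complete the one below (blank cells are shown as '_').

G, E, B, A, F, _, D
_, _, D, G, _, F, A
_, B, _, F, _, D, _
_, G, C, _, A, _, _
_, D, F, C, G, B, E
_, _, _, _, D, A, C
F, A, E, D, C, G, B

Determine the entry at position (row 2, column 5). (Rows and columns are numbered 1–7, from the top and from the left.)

B

row 1 has {A,B,D,E,F,G}; column 6 has {A,B,D,F,G} — only C is left for (r1,c6).
row 2 has {A,D,F,G}; column 2 has {A,B,D,E,G} — only C is left for (r2,c2).
row 3 has {B,D,F}; column 5 has {A,C,D,F,G} — only E is left for (r3,c5).
row 3 has {B,D,E,F}; column 7 has {A,B,C,D,E} — only G is left for (r3,c7).
row 4 has {A,C,G}; column 6 has {A,B,C,D,F,G} — only E is left for (r4,c6).
row 4 has {A,C,E,G}; column 7 has {A,B,C,D,E,G} — only F is left for (r4,c7).
row 5 has {B,C,D,E,F,G}; column 1 has {F,G} — only A is left for (r5,c1).
row 6 has {A,C,D}; column 2 has {A,B,C,D,E,G} — only F is left for (r6,c2).
row 6 has {A,C,D,F}; column 3 has {B,C,D,E,F} — only G is left for (r6,c3).
row 2 has {A,C,D,F,G}; column 5 has {A,C,D,E,F,G} — only B is left for (r2,c5).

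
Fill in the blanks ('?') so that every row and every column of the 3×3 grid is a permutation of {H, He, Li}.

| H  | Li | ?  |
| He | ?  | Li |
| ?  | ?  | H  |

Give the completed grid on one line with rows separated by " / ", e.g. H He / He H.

Cell (r1,c3): row 1 has {H,Li}; column 3 has {H,Li} → He.
Cell (r2,c2): row 2 has {He,Li}; column 2 has {Li} → H.
Cell (r3,c1): row 3 has {H}; column 1 has {H,He} → Li.
Cell (r3,c2): row 3 has {H,Li}; column 2 has {H,Li} → He.

H Li He / He H Li / Li He H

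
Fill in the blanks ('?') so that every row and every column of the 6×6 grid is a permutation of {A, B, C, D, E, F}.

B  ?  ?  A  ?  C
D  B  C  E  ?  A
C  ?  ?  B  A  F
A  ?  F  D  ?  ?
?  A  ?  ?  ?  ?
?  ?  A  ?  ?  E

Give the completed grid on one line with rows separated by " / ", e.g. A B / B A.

(r2,c5): row 2 has {A,B,C,D,E}; column 5 has {A}, so it must be F.
(r4,c6): row 4 has {A,D,F}; column 6 has {A,C,E,F}, so it must be B.
(r5,c6): row 5 has {A}; column 6 has {A,B,C,E,F}, so it must be D.
(r6,c1): row 6 has {A,E}; column 1 has {A,B,C,D}, so it must be F.
(r6,c4): row 6 has {A,E,F}; column 4 has {A,B,D,E}, so it must be C.
(r5,c1): row 5 has {A,D}; column 1 has {A,B,C,D,F}, so it must be E.
(r5,c3): row 5 has {A,D,E}; column 3 has {A,C,F}, so it must be B.
(r5,c4): row 5 has {A,B,D,E}; column 4 has {A,B,C,D,E}, so it must be F.
(r5,c5): row 5 has {A,B,D,E,F}; column 5 has {A,F}, so it must be C.
(r6,c2): row 6 has {A,C,E,F}; column 2 has {A,B}, so it must be D.
(r6,c5): row 6 has {A,C,D,E,F}; column 5 has {A,C,F}, so it must be B.
(r3,c2): row 3 has {A,B,C,F}; column 2 has {A,B,D}, so it must be E.
(r3,c3): row 3 has {A,B,C,E,F}; column 3 has {A,B,C,F}, so it must be D.
(r4,c2): row 4 has {A,B,D,F}; column 2 has {A,B,D,E}, so it must be C.
(r4,c5): row 4 has {A,B,C,D,F}; column 5 has {A,B,C,F}, so it must be E.
(r1,c2): row 1 has {A,B,C}; column 2 has {A,B,C,D,E}, so it must be F.
(r1,c3): row 1 has {A,B,C,F}; column 3 has {A,B,C,D,F}, so it must be E.
(r1,c5): row 1 has {A,B,C,E,F}; column 5 has {A,B,C,E,F}, so it must be D.

B F E A D C / D B C E F A / C E D B A F / A C F D E B / E A B F C D / F D A C B E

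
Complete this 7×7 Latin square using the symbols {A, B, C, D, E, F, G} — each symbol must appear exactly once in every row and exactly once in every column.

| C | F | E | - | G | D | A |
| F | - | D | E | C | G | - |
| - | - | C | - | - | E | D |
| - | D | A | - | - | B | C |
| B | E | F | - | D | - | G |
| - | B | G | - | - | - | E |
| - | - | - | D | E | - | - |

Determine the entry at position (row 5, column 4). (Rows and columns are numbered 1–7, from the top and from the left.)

Cell (r1,c4): row 1 has {A,C,D,E,F,G}; column 4 has {D,E} → B.
Cell (r2,c2): row 2 has {C,D,E,F,G}; column 2 has {B,D,E,F} → A.
Cell (r2,c7): row 2 has {A,C,D,E,F,G}; column 7 has {A,C,D,E,G} → B.
Cell (r3,c2): row 3 has {C,D,E}; column 2 has {A,B,D,E,F} → G.
Cell (r4,c5): row 4 has {A,B,C,D}; column 5 has {C,D,E,G} → F.
Cell (r6,c5): row 6 has {B,E,G}; column 5 has {C,D,E,F,G} → A.
Cell (r7,c2): row 7 has {D,E}; column 2 has {A,B,D,E,F,G} → C.
Cell (r7,c3): row 7 has {C,D,E}; column 3 has {A,C,D,E,F,G} → B.
Cell (r7,c7): row 7 has {B,C,D,E}; column 7 has {A,B,C,D,E,G} → F.
Cell (r3,c1): row 3 has {C,D,E,G}; column 1 has {B,C,F} → A.
Cell (r3,c4): row 3 has {A,C,D,E,G}; column 4 has {B,D,E} → F.
Cell (r3,c5): row 3 has {A,C,D,E,F,G}; column 5 has {A,C,D,E,F,G} → B.
Cell (r4,c4): row 4 has {A,B,C,D,F}; column 4 has {B,D,E,F} → G.
Cell (r6,c1): row 6 has {A,B,E,G}; column 1 has {A,B,C,F} → D.
Cell (r6,c4): row 6 has {A,B,D,E,G}; column 4 has {B,D,E,F,G} → C.
Cell (r6,c6): row 6 has {A,B,C,D,E,G}; column 6 has {B,D,E,G} → F.
Cell (r7,c1): row 7 has {B,C,D,E,F}; column 1 has {A,B,C,D,F} → G.
Cell (r7,c6): row 7 has {B,C,D,E,F,G}; column 6 has {B,D,E,F,G} → A.
Cell (r4,c1): row 4 has {A,B,C,D,F,G}; column 1 has {A,B,C,D,F,G} → E.
Cell (r5,c4): row 5 has {B,D,E,F,G}; column 4 has {B,C,D,E,F,G} → A.

A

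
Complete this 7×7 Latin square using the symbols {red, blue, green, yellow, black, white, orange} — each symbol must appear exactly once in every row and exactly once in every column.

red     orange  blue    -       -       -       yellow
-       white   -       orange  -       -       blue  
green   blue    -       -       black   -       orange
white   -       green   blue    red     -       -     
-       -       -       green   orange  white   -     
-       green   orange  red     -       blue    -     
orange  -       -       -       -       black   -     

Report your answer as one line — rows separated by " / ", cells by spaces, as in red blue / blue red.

red orange blue black white green yellow / yellow white black orange green red blue / green blue red white black yellow orange / white yellow green blue red orange black / blue black yellow green orange white red / black green orange red yellow blue white / orange red white yellow blue black green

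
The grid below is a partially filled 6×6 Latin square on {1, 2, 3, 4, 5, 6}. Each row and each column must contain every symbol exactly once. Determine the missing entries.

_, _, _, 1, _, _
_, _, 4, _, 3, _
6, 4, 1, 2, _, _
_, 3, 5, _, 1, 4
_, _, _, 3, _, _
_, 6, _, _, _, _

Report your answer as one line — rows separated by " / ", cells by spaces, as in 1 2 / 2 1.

(r3,c5) = 5
(r3,c6) = 3
(r4,c1) = 2
(r4,c4) = 6
(r2,c4) = 5
(r6,c4) = 4
(r6,c5) = 2
(r2,c1) = 1
(r2,c2) = 2
(r2,c6) = 6
(r6,c3) = 3
(r1,c2) = 5
(r1,c6) = 2
(r5,c2) = 1
(r5,c6) = 5
(r6,c1) = 5
(r6,c6) = 1
(r1,c3) = 6
(r1,c5) = 4
(r5,c1) = 4
(r5,c3) = 2
(r5,c5) = 6
(r1,c1) = 3

3 5 6 1 4 2 / 1 2 4 5 3 6 / 6 4 1 2 5 3 / 2 3 5 6 1 4 / 4 1 2 3 6 5 / 5 6 3 4 2 1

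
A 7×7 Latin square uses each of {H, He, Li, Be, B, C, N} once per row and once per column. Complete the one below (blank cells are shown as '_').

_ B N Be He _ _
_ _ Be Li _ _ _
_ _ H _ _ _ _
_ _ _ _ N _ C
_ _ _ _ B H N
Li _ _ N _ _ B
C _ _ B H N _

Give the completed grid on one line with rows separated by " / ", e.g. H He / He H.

H B N Be He C Li / N He Be Li C B H / B N H C Li Be He / He Be B H N Li C / Be C Li He B H N / Li H C N Be He B / C Li He B H N Be

(r1,c1): row 1 has {He,Be,B,N}; column 1 has {Li,C}, so it must be H.
(r1,c7): row 1 has {H,He,Be,B,N}; column 7 has {B,C,N}, so it must be Li.
(r2,c5): row 2 has {Li,Be}; column 5 has {H,He,B,N}, so it must be C.
(r6,c5): row 6 has {Li,B,N}; column 5 has {H,He,B,C,N}, so it must be Be.
(r1,c6): row 1 has {H,He,Li,Be,B,N}; column 6 has {H,N}, so it must be C.
(r3,c5): row 3 has {H}; column 5 has {H,He,Be,B,C,N}, so it must be Li.
(r6,c6): row 6 has {Li,Be,B,N}; column 6 has {H,C,N}, so it must be He.
(r2,c6): row 2 has {Li,Be,C}; column 6 has {H,He,C,N}, so it must be B.
(r3,c6): row 3 has {H,Li}; column 6 has {H,He,B,C,N}, so it must be Be.
(r3,c7): row 3 has {H,Li,Be}; column 7 has {Li,B,C,N}, so it must be He.
(r4,c6): row 4 has {C,N}; column 6 has {H,He,Be,B,C,N}, so it must be Li.
(r6,c3): row 6 has {He,Li,Be,B,N}; column 3 has {H,Be,N}, so it must be C.
(r7,c7): row 7 has {H,B,C,N}; column 7 has {He,Li,B,C,N}, so it must be Be.
(r2,c7): row 2 has {Li,Be,B,C}; column 7 has {He,Li,Be,B,C,N}, so it must be H.
(r3,c4): row 3 has {H,He,Li,Be}; column 4 has {Li,Be,B,N}, so it must be C.
(r5,c4): row 5 has {H,B,N}; column 4 has {Li,Be,B,C,N}, so it must be He.
(r6,c2): row 6 has {He,Li,Be,B,C,N}; column 2 has {B}, so it must be H.
(r3,c2): row 3 has {H,He,Li,Be,C}; column 2 has {H,B}, so it must be N.
(r4,c4): row 4 has {Li,C,N}; column 4 has {He,Li,Be,B,C,N}, so it must be H.
(r5,c1): row 5 has {H,He,B,N}; column 1 has {H,Li,C}, so it must be Be.
(r5,c3): row 5 has {H,He,Be,B,N}; column 3 has {H,Be,C,N}, so it must be Li.
(r7,c3): row 7 has {H,Be,B,C,N}; column 3 has {H,Li,Be,C,N}, so it must be He.
(r2,c2): row 2 has {H,Li,Be,B,C}; column 2 has {H,B,N}, so it must be He.
(r3,c1): row 3 has {H,He,Li,Be,C,N}; column 1 has {H,Li,Be,C}, so it must be B.
(r4,c1): row 4 has {H,Li,C,N}; column 1 has {H,Li,Be,B,C}, so it must be He.
(r4,c2): row 4 has {H,He,Li,C,N}; column 2 has {H,He,B,N}, so it must be Be.
(r4,c3): row 4 has {H,He,Li,Be,C,N}; column 3 has {H,He,Li,Be,C,N}, so it must be B.
(r5,c2): row 5 has {H,He,Li,Be,B,N}; column 2 has {H,He,Be,B,N}, so it must be C.
(r7,c2): row 7 has {H,He,Be,B,C,N}; column 2 has {H,He,Be,B,C,N}, so it must be Li.
(r2,c1): row 2 has {H,He,Li,Be,B,C}; column 1 has {H,He,Li,Be,B,C}, so it must be N.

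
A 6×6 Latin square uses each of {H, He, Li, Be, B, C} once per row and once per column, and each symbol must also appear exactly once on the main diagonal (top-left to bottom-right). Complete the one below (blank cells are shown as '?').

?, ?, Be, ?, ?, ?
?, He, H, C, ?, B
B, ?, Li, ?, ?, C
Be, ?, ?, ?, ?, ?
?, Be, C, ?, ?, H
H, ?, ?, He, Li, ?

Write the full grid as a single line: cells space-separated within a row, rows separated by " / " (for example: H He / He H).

C Li Be B H He / Li He H C Be B / B H Li Be He C / Be B He H C Li / He Be C Li B H / H C B He Li Be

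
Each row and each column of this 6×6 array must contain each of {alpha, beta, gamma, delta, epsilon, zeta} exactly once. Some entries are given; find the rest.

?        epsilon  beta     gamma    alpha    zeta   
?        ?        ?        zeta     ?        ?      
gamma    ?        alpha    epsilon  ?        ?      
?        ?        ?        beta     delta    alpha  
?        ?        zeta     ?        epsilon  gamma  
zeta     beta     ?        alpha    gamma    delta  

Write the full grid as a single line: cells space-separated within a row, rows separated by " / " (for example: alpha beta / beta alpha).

delta epsilon beta gamma alpha zeta / alpha gamma delta zeta beta epsilon / gamma delta alpha epsilon zeta beta / epsilon zeta gamma beta delta alpha / beta alpha zeta delta epsilon gamma / zeta beta epsilon alpha gamma delta

Cell (r1,c1): row 1 has {alpha,beta,gamma,epsilon,zeta}; column 1 has {gamma,zeta} → delta.
Cell (r2,c5): row 2 has {zeta}; column 5 has {alpha,gamma,delta,epsilon} → beta.
Cell (r2,c6): row 2 has {beta,zeta}; column 6 has {alpha,gamma,delta,zeta} → epsilon.
Cell (r3,c5): row 3 has {alpha,gamma,epsilon}; column 5 has {alpha,beta,gamma,delta,epsilon} → zeta.
Cell (r3,c6): row 3 has {alpha,gamma,epsilon,zeta}; column 6 has {alpha,gamma,delta,epsilon,zeta} → beta.
Cell (r4,c1): row 4 has {alpha,beta,delta}; column 1 has {gamma,delta,zeta} → epsilon.
Cell (r4,c3): row 4 has {alpha,beta,delta,epsilon}; column 3 has {alpha,beta,zeta} → gamma.
Cell (r5,c4): row 5 has {gamma,epsilon,zeta}; column 4 has {alpha,beta,gamma,epsilon,zeta} → delta.
Cell (r6,c3): row 6 has {alpha,beta,gamma,delta,zeta}; column 3 has {alpha,beta,gamma,zeta} → epsilon.
Cell (r2,c1): row 2 has {beta,epsilon,zeta}; column 1 has {gamma,delta,epsilon,zeta} → alpha.
Cell (r2,c3): row 2 has {alpha,beta,epsilon,zeta}; column 3 has {alpha,beta,gamma,epsilon,zeta} → delta.
Cell (r3,c2): row 3 has {alpha,beta,gamma,epsilon,zeta}; column 2 has {beta,epsilon} → delta.
Cell (r4,c2): row 4 has {alpha,beta,gamma,delta,epsilon}; column 2 has {beta,delta,epsilon} → zeta.
Cell (r5,c1): row 5 has {gamma,delta,epsilon,zeta}; column 1 has {alpha,gamma,delta,epsilon,zeta} → beta.
Cell (r5,c2): row 5 has {beta,gamma,delta,epsilon,zeta}; column 2 has {beta,delta,epsilon,zeta} → alpha.
Cell (r2,c2): row 2 has {alpha,beta,delta,epsilon,zeta}; column 2 has {alpha,beta,delta,epsilon,zeta} → gamma.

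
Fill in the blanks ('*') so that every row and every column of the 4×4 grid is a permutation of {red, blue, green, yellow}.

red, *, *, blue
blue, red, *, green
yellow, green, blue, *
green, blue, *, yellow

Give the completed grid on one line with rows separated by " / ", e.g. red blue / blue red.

At row 1, column 2: row 1 has {red,blue}; column 2 has {red,blue,green}; that leaves yellow.
At row 1, column 3: row 1 has {red,blue,yellow}; column 3 has {blue}; that leaves green.
At row 2, column 3: row 2 has {red,blue,green}; column 3 has {blue,green}; that leaves yellow.
At row 3, column 4: row 3 has {blue,green,yellow}; column 4 has {blue,green,yellow}; that leaves red.
At row 4, column 3: row 4 has {blue,green,yellow}; column 3 has {blue,green,yellow}; that leaves red.

red yellow green blue / blue red yellow green / yellow green blue red / green blue red yellow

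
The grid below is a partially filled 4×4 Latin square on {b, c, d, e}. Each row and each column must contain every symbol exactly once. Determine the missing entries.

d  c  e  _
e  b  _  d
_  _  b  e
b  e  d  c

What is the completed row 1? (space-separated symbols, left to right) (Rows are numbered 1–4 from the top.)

(r1,c4) = b

d c e b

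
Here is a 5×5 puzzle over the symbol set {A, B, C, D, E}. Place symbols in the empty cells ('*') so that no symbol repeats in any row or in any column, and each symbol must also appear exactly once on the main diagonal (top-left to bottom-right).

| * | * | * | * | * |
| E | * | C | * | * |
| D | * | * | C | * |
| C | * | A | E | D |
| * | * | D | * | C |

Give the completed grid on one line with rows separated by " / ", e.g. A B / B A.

(r3,c3): row 3 has {C,D}; column 3 has {A,C,D}; the diagonal has {C,E}, so it must be B.
(r4,c2): row 4 has {A,C,D,E}; column 2 is empty so far, so it must be B.
(r1,c1): row 1 is empty so far; column 1 has {C,D,E}; the diagonal has {B,C,E}, so it must be A.
(r1,c3): row 1 has {A}; column 3 has {A,B,C,D}, so it must be E.
(r1,c5): row 1 has {A,E}; column 5 has {C,D}, so it must be B.
(r2,c2): row 2 has {C,E}; column 2 has {B}; the diagonal has {A,B,C,E}, so it must be D.
(r2,c5): row 2 has {C,D,E}; column 5 has {B,C,D}, so it must be A.
(r3,c5): row 3 has {B,C,D}; column 5 has {A,B,C,D}, so it must be E.
(r5,c1): row 5 has {C,D}; column 1 has {A,C,D,E}, so it must be B.
(r5,c4): row 5 has {B,C,D}; column 4 has {C,E}, so it must be A.
(r1,c2): row 1 has {A,B,E}; column 2 has {B,D}, so it must be C.
(r1,c4): row 1 has {A,B,C,E}; column 4 has {A,C,E}, so it must be D.
(r2,c4): row 2 has {A,C,D,E}; column 4 has {A,C,D,E}, so it must be B.
(r3,c2): row 3 has {B,C,D,E}; column 2 has {B,C,D}, so it must be A.
(r5,c2): row 5 has {A,B,C,D}; column 2 has {A,B,C,D}, so it must be E.

A C E D B / E D C B A / D A B C E / C B A E D / B E D A C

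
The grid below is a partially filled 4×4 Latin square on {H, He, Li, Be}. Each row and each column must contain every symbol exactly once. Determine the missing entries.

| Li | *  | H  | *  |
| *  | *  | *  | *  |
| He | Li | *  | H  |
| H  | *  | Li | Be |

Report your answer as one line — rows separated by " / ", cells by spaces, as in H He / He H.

Li Be H He / Be H He Li / He Li Be H / H He Li Be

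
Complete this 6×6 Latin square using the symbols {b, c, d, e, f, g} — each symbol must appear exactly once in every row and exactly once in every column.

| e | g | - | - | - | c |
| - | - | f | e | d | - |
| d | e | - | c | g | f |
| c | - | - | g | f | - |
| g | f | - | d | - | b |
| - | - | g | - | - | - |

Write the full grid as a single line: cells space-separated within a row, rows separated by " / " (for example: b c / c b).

(r1,c5) = b
(r2,c1) = b
(r2,c2) = c
(r2,c6) = g
(r3,c3) = b
(r6,c1) = f
(r6,c4) = b
(r1,c3) = d
(r1,c4) = f
(r4,c3) = e
(r4,c6) = d
(r5,c3) = c
(r5,c5) = e
(r6,c2) = d
(r6,c5) = c
(r6,c6) = e
(r4,c2) = b

e g d f b c / b c f e d g / d e b c g f / c b e g f d / g f c d e b / f d g b c e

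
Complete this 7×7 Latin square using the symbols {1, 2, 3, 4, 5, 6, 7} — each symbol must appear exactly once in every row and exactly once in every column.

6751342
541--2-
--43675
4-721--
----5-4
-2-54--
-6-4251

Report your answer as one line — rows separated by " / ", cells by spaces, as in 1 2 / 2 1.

6 7 5 1 3 4 2 / 5 4 1 6 7 2 3 / 2 1 4 3 6 7 5 / 4 5 7 2 1 3 6 / 1 3 2 7 5 6 4 / 3 2 6 5 4 1 7 / 7 6 3 4 2 5 1

At row 2, column 5: row 2 has {1,2,4,5}; column 5 has {1,2,3,4,5,6}; that leaves 7.
At row 3, column 2: row 3 has {3,4,5,6,7}; column 2 has {2,4,6,7}; that leaves 1.
At row 5, column 2: row 5 has {4,5}; column 2 has {1,2,4,6,7}; that leaves 3.
At row 7, column 3: row 7 has {1,2,4,5,6}; column 3 has {1,4,5,7}; that leaves 3.
At row 2, column 4: row 2 has {1,2,4,5,7}; column 4 has {1,2,3,4,5}; that leaves 6.
At row 2, column 7: row 2 has {1,2,4,5,6,7}; column 7 has {1,2,4,5}; that leaves 3.
At row 3, column 1: row 3 has {1,3,4,5,6,7}; column 1 has {4,5,6}; that leaves 2.
At row 4, column 2: row 4 has {1,2,4,7}; column 2 has {1,2,3,4,6,7}; that leaves 5.
At row 4, column 7: row 4 has {1,2,4,5,7}; column 7 has {1,2,3,4,5}; that leaves 6.
At row 5, column 4: row 5 has {3,4,5}; column 4 has {1,2,3,4,5,6}; that leaves 7.
At row 6, column 3: row 6 has {2,4,5}; column 3 has {1,3,4,5,7}; that leaves 6.
At row 6, column 7: row 6 has {2,4,5,6}; column 7 has {1,2,3,4,5,6}; that leaves 7.
At row 7, column 1: row 7 has {1,2,3,4,5,6}; column 1 has {2,4,5,6}; that leaves 7.
At row 4, column 6: row 4 has {1,2,4,5,6,7}; column 6 has {2,4,5,7}; that leaves 3.
At row 5, column 1: row 5 has {3,4,5,7}; column 1 has {2,4,5,6,7}; that leaves 1.
At row 5, column 3: row 5 has {1,3,4,5,7}; column 3 has {1,3,4,5,6,7}; that leaves 2.
At row 5, column 6: row 5 has {1,2,3,4,5,7}; column 6 has {2,3,4,5,7}; that leaves 6.
At row 6, column 1: row 6 has {2,4,5,6,7}; column 1 has {1,2,4,5,6,7}; that leaves 3.
At row 6, column 6: row 6 has {2,3,4,5,6,7}; column 6 has {2,3,4,5,6,7}; that leaves 1.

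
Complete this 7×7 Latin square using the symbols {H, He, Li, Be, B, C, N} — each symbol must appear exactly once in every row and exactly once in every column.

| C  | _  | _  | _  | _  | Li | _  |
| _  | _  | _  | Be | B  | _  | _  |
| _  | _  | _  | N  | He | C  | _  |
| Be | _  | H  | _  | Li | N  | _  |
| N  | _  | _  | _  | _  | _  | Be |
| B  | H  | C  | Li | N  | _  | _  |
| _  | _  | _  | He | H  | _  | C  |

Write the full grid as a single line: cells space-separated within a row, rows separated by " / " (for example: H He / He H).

(r1,c5): row 1 has {Li,C}; column 5 has {H,He,Li,B,N}, so it must be Be.
(r5,c5): row 5 has {Be,N}; column 5 has {H,He,Li,Be,B,N}, so it must be C.
(r6,c7): row 6 has {H,Li,B,C,N}; column 7 has {Be,C}, so it must be He.
(r7,c1): row 7 has {H,He,C}; column 1 has {Be,B,C,N}, so it must be Li.
(r3,c1): row 3 has {He,C,N}; column 1 has {Li,Be,B,C,N}, so it must be H.
(r4,c7): row 4 has {H,Li,Be,N}; column 7 has {He,Be,C}, so it must be B.
(r6,c6): row 6 has {H,He,Li,B,C,N}; column 6 has {Li,C,N}, so it must be Be.
(r7,c6): row 7 has {H,He,Li,C}; column 6 has {Li,Be,C,N}, so it must be B.
(r2,c1): row 2 has {Be,B}; column 1 has {H,Li,Be,B,C,N}, so it must be He.
(r2,c6): row 2 has {He,Be,B}; column 6 has {Li,Be,B,C,N}, so it must be H.
(r3,c7): row 3 has {H,He,C,N}; column 7 has {He,Be,B,C}, so it must be Li.
(r4,c4): row 4 has {H,Li,Be,B,N}; column 4 has {He,Li,Be,N}, so it must be C.
(r5,c6): row 5 has {Be,C,N}; column 6 has {H,Li,Be,B,C,N}, so it must be He.
(r2,c7): row 2 has {H,He,Be,B}; column 7 has {He,Li,Be,B,C}, so it must be N.
(r4,c2): row 4 has {H,Li,Be,B,C,N}; column 2 has {H}, so it must be He.
(r1,c7): row 1 has {Li,Be,C}; column 7 has {He,Li,Be,B,C,N}, so it must be H.
(r2,c3): row 2 has {H,He,Be,B,N}; column 3 has {H,C}, so it must be Li.
(r5,c3): row 5 has {He,Be,C,N}; column 3 has {H,Li,C}, so it must be B.
(r5,c4): row 5 has {He,Be,B,C,N}; column 4 has {He,Li,Be,C,N}, so it must be H.
(r1,c4): row 1 has {H,Li,Be,C}; column 4 has {H,He,Li,Be,C,N}, so it must be B.
(r2,c2): row 2 has {H,He,Li,Be,B,N}; column 2 has {H,He}, so it must be C.
(r3,c3): row 3 has {H,He,Li,C,N}; column 3 has {H,Li,B,C}, so it must be Be.
(r5,c2): row 5 has {H,He,Be,B,C,N}; column 2 has {H,He,C}, so it must be Li.
(r7,c3): row 7 has {H,He,Li,B,C}; column 3 has {H,Li,Be,B,C}, so it must be N.
(r1,c2): row 1 has {H,Li,Be,B,C}; column 2 has {H,He,Li,C}, so it must be N.
(r1,c3): row 1 has {H,Li,Be,B,C,N}; column 3 has {H,Li,Be,B,C,N}, so it must be He.
(r3,c2): row 3 has {H,He,Li,Be,C,N}; column 2 has {H,He,Li,C,N}, so it must be B.
(r7,c2): row 7 has {H,He,Li,B,C,N}; column 2 has {H,He,Li,B,C,N}, so it must be Be.

C N He B Be Li H / He C Li Be B H N / H B Be N He C Li / Be He H C Li N B / N Li B H C He Be / B H C Li N Be He / Li Be N He H B C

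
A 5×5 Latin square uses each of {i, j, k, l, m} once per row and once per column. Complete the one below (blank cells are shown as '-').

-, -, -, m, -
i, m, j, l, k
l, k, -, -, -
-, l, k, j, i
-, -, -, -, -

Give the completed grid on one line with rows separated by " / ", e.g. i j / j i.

k j i m l / i m j l k / l k m i j / m l k j i / j i l k m

At row 3, column 4: row 3 has {k,l}; column 4 has {j,l,m}; that leaves i.
At row 4, column 1: row 4 has {i,j,k,l}; column 1 has {i,l}; that leaves m.
At row 5, column 4: row 5 is empty so far; column 4 has {i,j,l,m}; that leaves k.
At row 3, column 3: row 3 has {i,k,l}; column 3 has {j,k}; that leaves m.
At row 3, column 5: row 3 has {i,k,l,m}; column 5 has {i,k}; that leaves j.
At row 5, column 1: row 5 has {k}; column 1 has {i,l,m}; that leaves j.
At row 5, column 2: row 5 has {j,k}; column 2 has {k,l,m}; that leaves i.
At row 5, column 3: row 5 has {i,j,k}; column 3 has {j,k,m}; that leaves l.
At row 5, column 5: row 5 has {i,j,k,l}; column 5 has {i,j,k}; that leaves m.
At row 1, column 1: row 1 has {m}; column 1 has {i,j,l,m}; that leaves k.
At row 1, column 2: row 1 has {k,m}; column 2 has {i,k,l,m}; that leaves j.
At row 1, column 3: row 1 has {j,k,m}; column 3 has {j,k,l,m}; that leaves i.
At row 1, column 5: row 1 has {i,j,k,m}; column 5 has {i,j,k,m}; that leaves l.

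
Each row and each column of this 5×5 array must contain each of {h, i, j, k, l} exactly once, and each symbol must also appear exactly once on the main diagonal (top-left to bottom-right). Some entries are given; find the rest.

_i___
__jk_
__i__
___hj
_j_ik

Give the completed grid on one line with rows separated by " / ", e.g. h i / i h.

j i k l h / h l j k i / k h i j l / i k l h j / l j h i k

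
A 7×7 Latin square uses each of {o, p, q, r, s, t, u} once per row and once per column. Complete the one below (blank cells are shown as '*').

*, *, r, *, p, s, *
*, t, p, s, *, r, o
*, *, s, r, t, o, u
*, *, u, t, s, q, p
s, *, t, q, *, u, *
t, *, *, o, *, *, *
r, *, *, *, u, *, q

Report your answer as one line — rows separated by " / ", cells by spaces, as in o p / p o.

q o r u p s t / u t p s q r o / p q s r t o u / o r u t s q p / s p t q o u r / t u q o r p s / r s o p u t q

(r1,c4) = u
(r1,c7) = t
(r2,c5) = q
(r4,c1) = o
(r4,c2) = r
(r5,c7) = r
(r6,c3) = q
(r6,c5) = r
(r6,c6) = p
(r6,c7) = s
(r7,c3) = o
(r7,c4) = p
(r7,c6) = t
(r1,c1) = q
(r1,c2) = o
(r2,c1) = u
(r3,c1) = p
(r3,c2) = q
(r5,c2) = p
(r5,c5) = o
(r6,c2) = u
(r7,c2) = s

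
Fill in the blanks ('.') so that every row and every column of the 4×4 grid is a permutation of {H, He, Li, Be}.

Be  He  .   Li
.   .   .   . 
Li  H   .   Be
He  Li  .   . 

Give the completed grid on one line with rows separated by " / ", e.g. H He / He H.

Be He H Li / H Be Li He / Li H He Be / He Li Be H

(r1,c3): row 1 has {He,Li,Be}; column 3 is empty so far, so it must be H.
(r2,c1): row 2 is empty so far; column 1 has {He,Li,Be}, so it must be H.
(r2,c2): row 2 has {H}; column 2 has {H,He,Li}, so it must be Be.
(r2,c4): row 2 has {H,Be}; column 4 has {Li,Be}, so it must be He.
(r3,c3): row 3 has {H,Li,Be}; column 3 has {H}, so it must be He.
(r4,c3): row 4 has {He,Li}; column 3 has {H,He}, so it must be Be.
(r4,c4): row 4 has {He,Li,Be}; column 4 has {He,Li,Be}, so it must be H.
(r2,c3): row 2 has {H,He,Be}; column 3 has {H,He,Be}, so it must be Li.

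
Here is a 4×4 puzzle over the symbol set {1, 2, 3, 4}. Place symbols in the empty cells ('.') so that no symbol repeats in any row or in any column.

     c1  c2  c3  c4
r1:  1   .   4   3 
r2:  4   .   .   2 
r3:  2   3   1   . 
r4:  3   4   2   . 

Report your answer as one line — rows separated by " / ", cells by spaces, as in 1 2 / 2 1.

1 2 4 3 / 4 1 3 2 / 2 3 1 4 / 3 4 2 1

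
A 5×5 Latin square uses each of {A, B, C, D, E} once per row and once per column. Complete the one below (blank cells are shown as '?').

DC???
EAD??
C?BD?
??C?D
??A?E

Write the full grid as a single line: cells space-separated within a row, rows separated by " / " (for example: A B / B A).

D C E A B / E A D B C / C E B D A / A B C E D / B D A C E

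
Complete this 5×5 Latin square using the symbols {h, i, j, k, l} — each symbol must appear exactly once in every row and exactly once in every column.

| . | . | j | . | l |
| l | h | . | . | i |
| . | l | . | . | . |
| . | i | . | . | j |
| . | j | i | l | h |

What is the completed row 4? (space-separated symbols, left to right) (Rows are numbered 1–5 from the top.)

(r1,c2) = k
(r2,c3) = k
(r2,c4) = j
(r3,c3) = h
(r3,c5) = k
(r4,c3) = l
(r5,c1) = k
(r3,c4) = i
(r4,c1) = h
(r4,c4) = k

h i l k j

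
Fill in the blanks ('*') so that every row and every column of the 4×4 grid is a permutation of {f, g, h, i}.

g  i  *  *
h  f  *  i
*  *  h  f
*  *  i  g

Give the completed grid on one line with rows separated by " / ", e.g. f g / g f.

g i f h / h f g i / i g h f / f h i g

Cell (r1,c3): row 1 has {g,i}; column 3 has {h,i} → f.
Cell (r1,c4): row 1 has {f,g,i}; column 4 has {f,g,i} → h.
Cell (r2,c3): row 2 has {f,h,i}; column 3 has {f,h,i} → g.
Cell (r3,c1): row 3 has {f,h}; column 1 has {g,h} → i.
Cell (r3,c2): row 3 has {f,h,i}; column 2 has {f,i} → g.
Cell (r4,c1): row 4 has {g,i}; column 1 has {g,h,i} → f.
Cell (r4,c2): row 4 has {f,g,i}; column 2 has {f,g,i} → h.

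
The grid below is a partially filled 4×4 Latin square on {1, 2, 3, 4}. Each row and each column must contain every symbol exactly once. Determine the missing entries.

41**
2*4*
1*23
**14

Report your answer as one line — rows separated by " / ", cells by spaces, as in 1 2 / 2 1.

4 1 3 2 / 2 3 4 1 / 1 4 2 3 / 3 2 1 4

(r1,c3): row 1 has {1,4}; column 3 has {1,2,4}, so it must be 3.
(r1,c4): row 1 has {1,3,4}; column 4 has {3,4}, so it must be 2.
(r2,c2): row 2 has {2,4}; column 2 has {1}, so it must be 3.
(r2,c4): row 2 has {2,3,4}; column 4 has {2,3,4}, so it must be 1.
(r3,c2): row 3 has {1,2,3}; column 2 has {1,3}, so it must be 4.
(r4,c1): row 4 has {1,4}; column 1 has {1,2,4}, so it must be 3.
(r4,c2): row 4 has {1,3,4}; column 2 has {1,3,4}, so it must be 2.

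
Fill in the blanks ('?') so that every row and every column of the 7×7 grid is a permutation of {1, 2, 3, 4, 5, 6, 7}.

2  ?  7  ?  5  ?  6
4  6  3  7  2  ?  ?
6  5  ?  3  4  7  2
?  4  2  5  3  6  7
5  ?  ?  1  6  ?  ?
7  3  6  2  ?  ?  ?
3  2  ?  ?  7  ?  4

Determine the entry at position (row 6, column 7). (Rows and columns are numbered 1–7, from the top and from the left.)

5

(r1,c2): row 1 has {2,5,6,7}; column 2 has {2,3,4,5,6}, so it must be 1.
(r1,c4): row 1 has {1,2,5,6,7}; column 4 has {1,2,3,5,7}, so it must be 4.
(r1,c6): row 1 has {1,2,4,5,6,7}; column 6 has {6,7}, so it must be 3.
(r3,c3): row 3 has {2,3,4,5,6,7}; column 3 has {2,3,6,7}, so it must be 1.
(r4,c1): row 4 has {2,3,4,5,6,7}; column 1 has {2,3,4,5,6,7}, so it must be 1.
(r5,c2): row 5 has {1,5,6}; column 2 has {1,2,3,4,5,6}, so it must be 7.
(r5,c3): row 5 has {1,5,6,7}; column 3 has {1,2,3,6,7}, so it must be 4.
(r5,c6): row 5 has {1,4,5,6,7}; column 6 has {3,6,7}, so it must be 2.
(r5,c7): row 5 has {1,2,4,5,6,7}; column 7 has {2,4,6,7}, so it must be 3.
(r6,c5): row 6 has {2,3,6,7}; column 5 has {2,3,4,5,6,7}, so it must be 1.
(r6,c7): row 6 has {1,2,3,6,7}; column 7 has {2,3,4,6,7}, so it must be 5.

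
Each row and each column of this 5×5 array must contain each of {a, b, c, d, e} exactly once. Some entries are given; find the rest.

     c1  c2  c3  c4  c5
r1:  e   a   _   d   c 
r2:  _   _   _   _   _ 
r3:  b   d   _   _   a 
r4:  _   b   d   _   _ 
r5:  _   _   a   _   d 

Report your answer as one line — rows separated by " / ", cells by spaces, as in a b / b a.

At row 1, column 3: row 1 has {a,c,d,e}; column 3 has {a,d}; that leaves b.
At row 4, column 5: row 4 has {b,d}; column 5 has {a,c,d}; that leaves e.
At row 5, column 1: row 5 has {a,d}; column 1 has {b,e}; that leaves c.
At row 5, column 2: row 5 has {a,c,d}; column 2 has {a,b,d}; that leaves e.
At row 5, column 4: row 5 has {a,c,d,e}; column 4 has {d}; that leaves b.
At row 2, column 2: row 2 is empty so far; column 2 has {a,b,d,e}; that leaves c.
At row 2, column 3: row 2 has {c}; column 3 has {a,b,d}; that leaves e.
At row 2, column 4: row 2 has {c,e}; column 4 has {b,d}; that leaves a.
At row 2, column 5: row 2 has {a,c,e}; column 5 has {a,c,d,e}; that leaves b.
At row 3, column 3: row 3 has {a,b,d}; column 3 has {a,b,d,e}; that leaves c.
At row 3, column 4: row 3 has {a,b,c,d}; column 4 has {a,b,d}; that leaves e.
At row 4, column 1: row 4 has {b,d,e}; column 1 has {b,c,e}; that leaves a.
At row 4, column 4: row 4 has {a,b,d,e}; column 4 has {a,b,d,e}; that leaves c.
At row 2, column 1: row 2 has {a,b,c,e}; column 1 has {a,b,c,e}; that leaves d.

e a b d c / d c e a b / b d c e a / a b d c e / c e a b d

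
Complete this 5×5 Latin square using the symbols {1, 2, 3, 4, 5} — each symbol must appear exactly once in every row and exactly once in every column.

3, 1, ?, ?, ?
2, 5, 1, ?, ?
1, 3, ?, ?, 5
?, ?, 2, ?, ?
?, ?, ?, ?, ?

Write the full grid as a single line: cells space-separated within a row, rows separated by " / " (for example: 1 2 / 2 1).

(r3,c3) = 4
(r3,c4) = 2
(r4,c2) = 4
(r5,c2) = 2
(r1,c3) = 5
(r1,c4) = 4
(r1,c5) = 2
(r2,c4) = 3
(r2,c5) = 4
(r4,c1) = 5
(r4,c4) = 1
(r4,c5) = 3
(r5,c1) = 4
(r5,c3) = 3
(r5,c4) = 5
(r5,c5) = 1

3 1 5 4 2 / 2 5 1 3 4 / 1 3 4 2 5 / 5 4 2 1 3 / 4 2 3 5 1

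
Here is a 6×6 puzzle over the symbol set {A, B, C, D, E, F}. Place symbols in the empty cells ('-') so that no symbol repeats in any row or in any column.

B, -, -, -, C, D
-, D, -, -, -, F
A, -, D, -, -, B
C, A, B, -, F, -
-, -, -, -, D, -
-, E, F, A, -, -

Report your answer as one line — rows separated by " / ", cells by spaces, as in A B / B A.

Cell (r1,c2): row 1 has {B,C,D}; column 2 has {A,D,E} → F.
Cell (r1,c4): row 1 has {B,C,D,F}; column 4 has {A} → E.
Cell (r2,c1): row 2 has {D,F}; column 1 has {A,B,C} → E.
Cell (r3,c2): row 3 has {A,B,D}; column 2 has {A,D,E,F} → C.
Cell (r3,c4): row 3 has {A,B,C,D}; column 4 has {A,E} → F.
Cell (r3,c5): row 3 has {A,B,C,D,F}; column 5 has {C,D,F} → E.
Cell (r4,c4): row 4 has {A,B,C,F}; column 4 has {A,E,F} → D.
Cell (r4,c6): row 4 has {A,B,C,D,F}; column 6 has {B,D,F} → E.
Cell (r5,c1): row 5 has {D}; column 1 has {A,B,C,E} → F.
Cell (r5,c2): row 5 has {D,F}; column 2 has {A,C,D,E,F} → B.
Cell (r5,c4): row 5 has {B,D,F}; column 4 has {A,D,E,F} → C.
Cell (r5,c6): row 5 has {B,C,D,F}; column 6 has {B,D,E,F} → A.
Cell (r6,c1): row 6 has {A,E,F}; column 1 has {A,B,C,E,F} → D.
Cell (r6,c5): row 6 has {A,D,E,F}; column 5 has {C,D,E,F} → B.
Cell (r6,c6): row 6 has {A,B,D,E,F}; column 6 has {A,B,D,E,F} → C.
Cell (r1,c3): row 1 has {B,C,D,E,F}; column 3 has {B,D,F} → A.
Cell (r2,c3): row 2 has {D,E,F}; column 3 has {A,B,D,F} → C.
Cell (r2,c4): row 2 has {C,D,E,F}; column 4 has {A,C,D,E,F} → B.
Cell (r2,c5): row 2 has {B,C,D,E,F}; column 5 has {B,C,D,E,F} → A.
Cell (r5,c3): row 5 has {A,B,C,D,F}; column 3 has {A,B,C,D,F} → E.

B F A E C D / E D C B A F / A C D F E B / C A B D F E / F B E C D A / D E F A B C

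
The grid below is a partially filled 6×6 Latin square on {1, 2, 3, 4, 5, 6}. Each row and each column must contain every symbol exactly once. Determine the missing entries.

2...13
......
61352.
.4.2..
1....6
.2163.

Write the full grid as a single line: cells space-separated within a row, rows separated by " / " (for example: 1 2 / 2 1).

2 6 5 4 1 3 / 5 3 4 1 6 2 / 6 1 3 5 2 4 / 3 4 6 2 5 1 / 1 5 2 3 4 6 / 4 2 1 6 3 5

(r1,c4) = 4
(r3,c6) = 4
(r5,c4) = 3
(r6,c6) = 5
(r2,c4) = 1
(r2,c6) = 2
(r4,c6) = 1
(r5,c2) = 5
(r5,c5) = 4
(r6,c1) = 4
(r1,c2) = 6
(r1,c3) = 5
(r2,c2) = 3
(r4,c3) = 6
(r4,c5) = 5
(r5,c3) = 2
(r2,c1) = 5
(r2,c3) = 4
(r2,c5) = 6
(r4,c1) = 3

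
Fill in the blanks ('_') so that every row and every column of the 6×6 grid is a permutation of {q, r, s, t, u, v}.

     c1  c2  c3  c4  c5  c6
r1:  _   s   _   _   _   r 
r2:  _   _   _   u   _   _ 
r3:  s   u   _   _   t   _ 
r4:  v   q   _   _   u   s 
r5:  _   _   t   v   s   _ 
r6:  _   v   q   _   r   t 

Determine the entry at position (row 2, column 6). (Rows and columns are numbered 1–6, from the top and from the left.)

At row 4, column 3: row 4 has {q,s,u,v}; column 3 has {q,t}; that leaves r.
At row 4, column 4: row 4 has {q,r,s,u,v}; column 4 has {u,v}; that leaves t.
At row 5, column 2: row 5 has {s,t,v}; column 2 has {q,s,u,v}; that leaves r.
At row 6, column 1: row 6 has {q,r,t,v}; column 1 has {s,v}; that leaves u.
At row 6, column 4: row 6 has {q,r,t,u,v}; column 4 has {t,u,v}; that leaves s.
At row 1, column 4: row 1 has {r,s}; column 4 has {s,t,u,v}; that leaves q.
At row 1, column 5: row 1 has {q,r,s}; column 5 has {r,s,t,u}; that leaves v.
At row 2, column 2: row 2 has {u}; column 2 has {q,r,s,u,v}; that leaves t.
At row 2, column 5: row 2 has {t,u}; column 5 has {r,s,t,u,v}; that leaves q.
At row 2, column 6: row 2 has {q,t,u}; column 6 has {r,s,t}; that leaves v.

v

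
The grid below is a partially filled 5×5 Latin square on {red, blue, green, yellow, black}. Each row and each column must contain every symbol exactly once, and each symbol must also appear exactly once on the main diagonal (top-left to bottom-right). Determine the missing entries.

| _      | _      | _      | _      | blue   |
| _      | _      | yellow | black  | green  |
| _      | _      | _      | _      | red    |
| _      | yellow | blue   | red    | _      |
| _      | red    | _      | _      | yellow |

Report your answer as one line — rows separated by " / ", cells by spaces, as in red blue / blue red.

black green red yellow blue / red blue yellow black green / yellow black green blue red / green yellow blue red black / blue red black green yellow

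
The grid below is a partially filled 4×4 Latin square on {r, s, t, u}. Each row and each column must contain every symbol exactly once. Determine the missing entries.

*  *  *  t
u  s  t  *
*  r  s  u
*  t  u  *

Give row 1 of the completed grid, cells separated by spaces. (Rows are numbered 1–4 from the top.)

(r1,c2) = u
(r1,c3) = r
(r2,c4) = r
(r3,c1) = t
(r4,c4) = s
(r1,c1) = s

s u r t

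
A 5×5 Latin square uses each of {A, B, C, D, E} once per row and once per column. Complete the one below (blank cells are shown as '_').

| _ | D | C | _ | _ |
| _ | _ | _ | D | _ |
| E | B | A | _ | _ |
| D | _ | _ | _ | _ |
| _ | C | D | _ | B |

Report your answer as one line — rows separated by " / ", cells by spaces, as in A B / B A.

row 3 has {A,B,E}; column 4 has {D} — only C is left for (r3,c4).
row 3 has {A,B,C,E}; column 5 has {B} — only D is left for (r3,c5).
row 5 has {B,C,D}; column 1 has {D,E} — only A is left for (r5,c1).
row 5 has {A,B,C,D}; column 4 has {C,D} — only E is left for (r5,c4).
row 1 has {C,D}; column 1 has {A,D,E} — only B is left for (r1,c1).
row 1 has {B,C,D}; column 4 has {C,D,E} — only A is left for (r1,c4).
row 1 has {A,B,C,D}; column 5 has {B,D} — only E is left for (r1,c5).
row 2 has {D}; column 1 has {A,B,D,E} — only C is left for (r2,c1).
row 2 has {C,D}; column 5 has {B,D,E} — only A is left for (r2,c5).
row 4 has {D}; column 4 has {A,C,D,E} — only B is left for (r4,c4).
row 4 has {B,D}; column 5 has {A,B,D,E} — only C is left for (r4,c5).
row 2 has {A,C,D}; column 2 has {B,C,D} — only E is left for (r2,c2).
row 2 has {A,C,D,E}; column 3 has {A,C,D} — only B is left for (r2,c3).
row 4 has {B,C,D}; column 2 has {B,C,D,E} — only A is left for (r4,c2).
row 4 has {A,B,C,D}; column 3 has {A,B,C,D} — only E is left for (r4,c3).

B D C A E / C E B D A / E B A C D / D A E B C / A C D E B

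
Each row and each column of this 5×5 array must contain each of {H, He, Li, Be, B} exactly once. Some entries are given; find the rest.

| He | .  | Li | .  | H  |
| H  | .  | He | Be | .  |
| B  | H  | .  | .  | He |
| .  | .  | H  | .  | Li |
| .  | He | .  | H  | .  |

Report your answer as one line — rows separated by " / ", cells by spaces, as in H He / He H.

He Be Li B H / H Li He Be B / B H Be Li He / Be B H He Li / Li He B H Be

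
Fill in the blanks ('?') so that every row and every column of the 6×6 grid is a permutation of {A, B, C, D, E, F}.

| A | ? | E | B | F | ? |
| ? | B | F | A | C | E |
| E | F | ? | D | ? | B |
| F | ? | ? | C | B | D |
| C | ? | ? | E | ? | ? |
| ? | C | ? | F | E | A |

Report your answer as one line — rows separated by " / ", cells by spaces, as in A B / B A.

(r1,c2) = D
(r1,c6) = C
(r2,c1) = D
(r3,c5) = A
(r4,c3) = A
(r5,c2) = A
(r5,c5) = D
(r5,c6) = F
(r6,c1) = B
(r6,c3) = D
(r3,c3) = C
(r4,c2) = E
(r5,c3) = B

A D E B F C / D B F A C E / E F C D A B / F E A C B D / C A B E D F / B C D F E A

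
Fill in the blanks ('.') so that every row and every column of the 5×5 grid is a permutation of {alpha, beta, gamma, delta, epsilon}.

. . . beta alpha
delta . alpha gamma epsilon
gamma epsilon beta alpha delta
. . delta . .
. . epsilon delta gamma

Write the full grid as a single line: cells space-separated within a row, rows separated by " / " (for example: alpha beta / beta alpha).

epsilon delta gamma beta alpha / delta beta alpha gamma epsilon / gamma epsilon beta alpha delta / alpha gamma delta epsilon beta / beta alpha epsilon delta gamma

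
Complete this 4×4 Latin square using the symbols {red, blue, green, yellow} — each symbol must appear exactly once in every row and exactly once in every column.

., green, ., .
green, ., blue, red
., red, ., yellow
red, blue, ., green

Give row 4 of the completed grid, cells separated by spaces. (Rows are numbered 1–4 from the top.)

(r1,c4) = blue
(r2,c2) = yellow
(r3,c1) = blue
(r3,c3) = green
(r4,c3) = yellow

red blue yellow green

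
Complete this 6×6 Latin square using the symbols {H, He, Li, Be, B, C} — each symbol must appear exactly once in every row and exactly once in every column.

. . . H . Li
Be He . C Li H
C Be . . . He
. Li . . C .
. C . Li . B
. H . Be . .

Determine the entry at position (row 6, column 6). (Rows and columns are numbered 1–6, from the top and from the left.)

C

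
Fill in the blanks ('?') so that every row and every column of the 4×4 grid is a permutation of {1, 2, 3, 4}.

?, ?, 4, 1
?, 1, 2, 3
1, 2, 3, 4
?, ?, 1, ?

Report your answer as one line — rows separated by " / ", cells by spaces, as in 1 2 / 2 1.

2 3 4 1 / 4 1 2 3 / 1 2 3 4 / 3 4 1 2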